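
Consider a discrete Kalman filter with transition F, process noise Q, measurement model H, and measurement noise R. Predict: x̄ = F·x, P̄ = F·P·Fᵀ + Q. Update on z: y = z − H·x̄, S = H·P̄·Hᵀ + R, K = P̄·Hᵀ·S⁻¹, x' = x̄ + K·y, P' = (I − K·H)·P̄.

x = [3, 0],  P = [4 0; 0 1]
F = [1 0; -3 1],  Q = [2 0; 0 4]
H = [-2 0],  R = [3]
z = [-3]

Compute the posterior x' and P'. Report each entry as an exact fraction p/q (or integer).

x' = [5/3, -19/3]
P' = [2/3 -4/3; -4/3 59/3]

x̄ = F·x = [3, -9]
P̄ = F·P·Fᵀ + Q = [6 -12; -12 41]
y = z − H·x̄ = [3]
S = H·P̄·Hᵀ + R = [27]
K = P̄·Hᵀ·S⁻¹ = [-4/9; 8/9]
x' = x̄ + K·y = [5/3, -19/3]
P' = (I − K·H)·P̄ = [2/3 -4/3; -4/3 59/3]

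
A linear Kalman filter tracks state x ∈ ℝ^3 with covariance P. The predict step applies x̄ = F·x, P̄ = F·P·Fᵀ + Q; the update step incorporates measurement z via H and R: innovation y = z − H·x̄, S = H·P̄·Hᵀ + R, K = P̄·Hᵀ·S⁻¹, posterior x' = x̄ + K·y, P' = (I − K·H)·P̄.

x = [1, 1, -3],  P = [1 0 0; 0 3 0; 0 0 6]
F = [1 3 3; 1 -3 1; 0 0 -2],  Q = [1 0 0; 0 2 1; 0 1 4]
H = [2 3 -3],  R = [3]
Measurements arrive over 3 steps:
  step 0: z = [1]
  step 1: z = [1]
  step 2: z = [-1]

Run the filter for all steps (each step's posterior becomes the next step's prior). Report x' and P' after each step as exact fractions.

step 0: x̄ = F·x = [-5, -5, 6]
step 0: P̄ = F·P·Fᵀ + Q = [83 -8 -36; -8 36 -11; -36 -11 28]
step 0: y = z − H·x̄ = [44]
step 0: S = H·P̄·Hᵀ + R = [1445]
step 0: K = P̄·Hᵀ·S⁻¹ = [50/289; 25/289; -189/1445]
step 0: x' = x̄ + K·y = [755/289, -345/289, 354/1445]
step 0: P' = (I − K·H)·P̄ = [11487/289 -8562/289 -954/289; -8562/289 7279/289 1546/289; -954/289 1546/289 4739/1445]
step 1: x̄ = F·x = [-338/1445, 9304/1445, -708/1445]
step 1: P̄ = F·P·Fᵀ + Q = [282746/1445 -321363/1445 -65274/1445; -321363/1445 593559/1445 47887/1445; -65274/1445 47887/1445 24736/1445]
step 1: y = z − H·x̄ = [-5583/289]
step 1: S = H·P̄·Hᵀ + R = [552988/289]
step 1: K = P̄·Hᵀ·S⁻¹ = [-40555/552988; 99429/276494; -12219/552988]
step 1: x' = x̄ + K·y = [3270529/2764940, -702631/1382470, -174471/2764940]
step 1: P' = (I − K·H)·P̄ = [512566107/2764940 -237692823/1382470 -133472133/2764940; -237692823/1382470 112896612/691235 66834197/1382470; -133472133/2764940 66834197/1382470 44748067/2764940]
step 2: x̄ = F·x = [-146867/276494, 1827961/691235, 174471/1382470]
step 2: P̄ = F·P·Fᵀ + Q = [186761305/138247 -237668331/138247 -40177725/138247; -237668331/138247 1602620333/691235 245555859/691235; -40177725/138247 245555859/691235 47513007/691235]
step 2: y = z − H·x̄ = [-10358153/1382470]
step 2: S = H·P̄·Hᵀ + R = [2319058043/691235]
step 2: K = P̄·Hᵀ·S⁻¹ = [-1094746040/2319058043; 1694510112/2319058043; 192351306/2319058043]
step 2: x' = x̄ + K·y = [13941107569/4638116086, -6563397167/2319058043, -2297042079/4638116086]
step 2: P' = (I − K·H)·P̄ = [1399064920485/2319058043 -1303138640271/2319058043 -369333947241/2319058043; -1303138640271/2319058043 1222746321365/2319058043 352292717739/2319058043; -369333947241/2319058043 352292717739/2319058043 105877734939/2319058043]

step 0: x' = [755/289, -345/289, 354/1445], P' = [11487/289 -8562/289 -954/289; -8562/289 7279/289 1546/289; -954/289 1546/289 4739/1445]
step 1: x' = [3270529/2764940, -702631/1382470, -174471/2764940], P' = [512566107/2764940 -237692823/1382470 -133472133/2764940; -237692823/1382470 112896612/691235 66834197/1382470; -133472133/2764940 66834197/1382470 44748067/2764940]
step 2: x' = [13941107569/4638116086, -6563397167/2319058043, -2297042079/4638116086], P' = [1399064920485/2319058043 -1303138640271/2319058043 -369333947241/2319058043; -1303138640271/2319058043 1222746321365/2319058043 352292717739/2319058043; -369333947241/2319058043 352292717739/2319058043 105877734939/2319058043]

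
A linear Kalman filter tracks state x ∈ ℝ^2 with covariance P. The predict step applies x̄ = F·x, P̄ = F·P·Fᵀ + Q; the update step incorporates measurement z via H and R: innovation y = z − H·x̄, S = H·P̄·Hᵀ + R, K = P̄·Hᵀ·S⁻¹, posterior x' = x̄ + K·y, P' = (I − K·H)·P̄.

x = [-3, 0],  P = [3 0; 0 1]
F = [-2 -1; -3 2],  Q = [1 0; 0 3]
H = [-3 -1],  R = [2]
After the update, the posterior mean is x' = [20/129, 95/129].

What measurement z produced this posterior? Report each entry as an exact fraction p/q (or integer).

z = [-1]

x̄ = F·x = [6, 9]
P̄ = F·P·Fᵀ + Q = [14 16; 16 34]
S = H·P̄·Hᵀ + R = [258]
K = P̄·Hᵀ·S⁻¹ = [-29/129; -41/129]
x' − x̄ = [-754/129, -1066/129] = K·y
y = (KᵀK)⁻¹·Kᵀ·(x' − x̄) = [26]
z = y + H·x̄ = [26] + [-27] = [-1]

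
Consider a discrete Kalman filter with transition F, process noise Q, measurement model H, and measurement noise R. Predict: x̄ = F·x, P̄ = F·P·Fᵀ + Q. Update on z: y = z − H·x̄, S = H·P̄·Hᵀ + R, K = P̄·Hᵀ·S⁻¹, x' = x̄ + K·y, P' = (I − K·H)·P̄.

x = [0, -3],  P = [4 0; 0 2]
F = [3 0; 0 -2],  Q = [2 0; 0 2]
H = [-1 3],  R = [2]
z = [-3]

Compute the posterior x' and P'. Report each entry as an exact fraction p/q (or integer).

x̄ = F·x = [0, 6]
P̄ = F·P·Fᵀ + Q = [38 0; 0 10]
y = z − H·x̄ = [-21]
S = H·P̄·Hᵀ + R = [130]
K = P̄·Hᵀ·S⁻¹ = [-19/65; 3/13]
x' = x̄ + K·y = [399/65, 15/13]
P' = (I − K·H)·P̄ = [1748/65 114/13; 114/13 40/13]

x' = [399/65, 15/13]
P' = [1748/65 114/13; 114/13 40/13]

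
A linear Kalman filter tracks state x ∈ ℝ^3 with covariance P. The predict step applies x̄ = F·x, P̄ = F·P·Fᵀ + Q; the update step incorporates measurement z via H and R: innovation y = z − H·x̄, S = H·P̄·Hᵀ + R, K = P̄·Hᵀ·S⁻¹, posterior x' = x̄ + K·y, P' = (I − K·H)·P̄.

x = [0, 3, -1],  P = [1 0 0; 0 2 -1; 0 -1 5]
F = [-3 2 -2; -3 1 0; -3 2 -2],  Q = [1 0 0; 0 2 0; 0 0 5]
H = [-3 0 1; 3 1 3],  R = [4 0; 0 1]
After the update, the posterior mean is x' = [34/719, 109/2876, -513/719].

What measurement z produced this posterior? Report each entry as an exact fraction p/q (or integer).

z = [-1, -2]

x̄ = F·x = [8, 3, 8]
P̄ = F·P·Fᵀ + Q = [46 15 45; 15 13 15; 45 15 50]
S = H·P̄·Hᵀ + R = [198 -564; -564 1868]
K = P̄·Hᵀ·S⁻¹ = [-941/4314 127/1438; 57/1438 193/2876; 2605/12942 955/4314]
x' − x̄ = [-5718/719, -8519/2876, -6265/719] = K·y
y = (KᵀK)⁻¹·Kᵀ·(x' − x̄) = [15, -53]
z = y + H·x̄ = [15, -53] + [-16, 51] = [-1, -2]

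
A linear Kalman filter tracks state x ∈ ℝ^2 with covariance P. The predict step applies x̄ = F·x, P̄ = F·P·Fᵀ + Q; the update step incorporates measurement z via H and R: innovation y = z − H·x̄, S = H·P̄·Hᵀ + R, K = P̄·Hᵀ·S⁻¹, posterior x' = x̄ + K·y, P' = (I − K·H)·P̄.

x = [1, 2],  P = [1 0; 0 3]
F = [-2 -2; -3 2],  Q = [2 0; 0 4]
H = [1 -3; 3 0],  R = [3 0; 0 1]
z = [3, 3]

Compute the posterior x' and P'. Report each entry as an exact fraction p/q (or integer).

x̄ = F·x = [-6, 1]
P̄ = F·P·Fᵀ + Q = [18 -6; -6 25]
y = z − H·x̄ = [12, 21]
S = H·P̄·Hᵀ + R = [282 108; 108 163]
K = P̄·Hᵀ·S⁻¹ = [6/5717 1890/5717; -3753/11434 612/5717]
x' = x̄ + K·y = [5460/5717, -3949/5717]
P' = (I − K·H)·P̄ = [630/5717 204/5717; 204/5717 3889/11434]

x' = [5460/5717, -3949/5717]
P' = [630/5717 204/5717; 204/5717 3889/11434]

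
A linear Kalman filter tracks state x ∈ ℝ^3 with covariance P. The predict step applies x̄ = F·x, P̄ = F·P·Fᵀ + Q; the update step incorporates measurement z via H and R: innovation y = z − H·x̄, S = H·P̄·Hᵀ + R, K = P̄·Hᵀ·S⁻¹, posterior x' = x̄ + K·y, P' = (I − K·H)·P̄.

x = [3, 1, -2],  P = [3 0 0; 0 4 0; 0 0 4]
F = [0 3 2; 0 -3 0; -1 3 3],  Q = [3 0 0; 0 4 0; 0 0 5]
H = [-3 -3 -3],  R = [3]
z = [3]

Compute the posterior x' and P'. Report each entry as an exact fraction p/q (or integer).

x̄ = F·x = [-1, -3, -6]
P̄ = F·P·Fᵀ + Q = [55 -36 60; -36 40 -36; 60 -36 80]
y = z − H·x̄ = [-27]
S = H·P̄·Hᵀ + R = [1362]
K = P̄·Hᵀ·S⁻¹ = [-79/454; 16/227; -52/227]
x' = x̄ + K·y = [1679/454, -1113/227, 42/227]
P' = (I − K·H)·P̄ = [6247/454 -4380/227 1296/227; -4380/227 7544/227 -3180/227; 1296/227 -3180/227 1936/227]

x' = [1679/454, -1113/227, 42/227]
P' = [6247/454 -4380/227 1296/227; -4380/227 7544/227 -3180/227; 1296/227 -3180/227 1936/227]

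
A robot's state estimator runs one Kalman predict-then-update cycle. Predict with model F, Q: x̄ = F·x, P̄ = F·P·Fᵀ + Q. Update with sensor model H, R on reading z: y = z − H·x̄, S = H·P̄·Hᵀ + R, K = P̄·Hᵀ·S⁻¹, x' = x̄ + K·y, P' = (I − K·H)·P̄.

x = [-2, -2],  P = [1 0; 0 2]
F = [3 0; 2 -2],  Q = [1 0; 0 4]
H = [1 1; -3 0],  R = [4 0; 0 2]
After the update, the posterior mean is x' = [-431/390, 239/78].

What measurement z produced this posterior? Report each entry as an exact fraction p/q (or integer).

z = [2, 3]

x̄ = F·x = [-6, 0]
P̄ = F·P·Fᵀ + Q = [10 6; 6 16]
S = H·P̄·Hᵀ + R = [42 -48; -48 92]
K = P̄·Hᵀ·S⁻¹ = [4/195 -41/130; 29/39 5/26]
x' − x̄ = [1909/390, 239/78] = K·y
y = (KᵀK)⁻¹·Kᵀ·(x' − x̄) = [8, -15]
z = y + H·x̄ = [8, -15] + [-6, 18] = [2, 3]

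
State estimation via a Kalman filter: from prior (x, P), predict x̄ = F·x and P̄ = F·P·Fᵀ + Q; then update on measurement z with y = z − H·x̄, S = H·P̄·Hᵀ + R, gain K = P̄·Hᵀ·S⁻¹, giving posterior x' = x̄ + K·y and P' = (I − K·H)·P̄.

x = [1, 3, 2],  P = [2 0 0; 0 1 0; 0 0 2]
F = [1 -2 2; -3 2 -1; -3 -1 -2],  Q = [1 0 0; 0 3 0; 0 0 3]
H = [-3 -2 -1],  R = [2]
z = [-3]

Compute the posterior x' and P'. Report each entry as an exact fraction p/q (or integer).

x̄ = F·x = [-1, 1, -10]
P̄ = F·P·Fᵀ + Q = [15 -14 -12; -14 27 20; -12 20 30]
y = z − H·x̄ = [-14]
S = H·P̄·Hᵀ + R = [115]
K = P̄·Hᵀ·S⁻¹ = [-1/23; -32/115; -34/115]
x' = x̄ + K·y = [-9/23, 563/115, -674/115]
P' = (I − K·H)·P̄ = [340/23 -354/23 -310/23; -354/23 2081/115 1212/115; -310/23 1212/115 2294/115]

x' = [-9/23, 563/115, -674/115]
P' = [340/23 -354/23 -310/23; -354/23 2081/115 1212/115; -310/23 1212/115 2294/115]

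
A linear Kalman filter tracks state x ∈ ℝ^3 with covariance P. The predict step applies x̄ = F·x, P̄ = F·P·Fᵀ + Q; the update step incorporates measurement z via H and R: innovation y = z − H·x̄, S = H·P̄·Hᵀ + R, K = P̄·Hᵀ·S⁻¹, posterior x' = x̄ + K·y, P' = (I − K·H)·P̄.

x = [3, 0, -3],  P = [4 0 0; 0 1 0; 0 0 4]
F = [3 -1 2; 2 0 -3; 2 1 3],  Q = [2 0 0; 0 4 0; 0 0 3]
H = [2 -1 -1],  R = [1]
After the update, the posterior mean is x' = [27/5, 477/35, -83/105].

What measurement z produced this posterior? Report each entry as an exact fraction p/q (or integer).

x̄ = F·x = [3, 15, -3]
P̄ = F·P·Fᵀ + Q = [55 0 47; 0 56 -20; 47 -20 56]
S = H·P̄·Hᵀ + R = [105]
K = P̄·Hᵀ·S⁻¹ = [3/5; -12/35; 58/105]
x' − x̄ = [12/5, -48/35, 232/105] = K·y
y = (KᵀK)⁻¹·Kᵀ·(x' − x̄) = [4]
z = y + H·x̄ = [4] + [-6] = [-2]

z = [-2]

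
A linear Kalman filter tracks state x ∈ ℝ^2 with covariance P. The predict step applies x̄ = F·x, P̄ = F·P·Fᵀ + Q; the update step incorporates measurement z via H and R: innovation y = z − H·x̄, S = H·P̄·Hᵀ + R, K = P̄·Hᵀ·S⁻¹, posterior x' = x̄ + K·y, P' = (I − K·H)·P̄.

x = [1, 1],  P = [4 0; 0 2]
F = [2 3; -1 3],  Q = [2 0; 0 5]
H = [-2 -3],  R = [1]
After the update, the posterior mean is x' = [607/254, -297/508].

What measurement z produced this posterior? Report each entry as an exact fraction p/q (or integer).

z = [-3]

x̄ = F·x = [5, 2]
P̄ = F·P·Fᵀ + Q = [36 10; 10 27]
S = H·P̄·Hᵀ + R = [508]
K = P̄·Hᵀ·S⁻¹ = [-51/254; -101/508]
x' − x̄ = [-663/254, -1313/508] = K·y
y = (KᵀK)⁻¹·Kᵀ·(x' − x̄) = [13]
z = y + H·x̄ = [13] + [-16] = [-3]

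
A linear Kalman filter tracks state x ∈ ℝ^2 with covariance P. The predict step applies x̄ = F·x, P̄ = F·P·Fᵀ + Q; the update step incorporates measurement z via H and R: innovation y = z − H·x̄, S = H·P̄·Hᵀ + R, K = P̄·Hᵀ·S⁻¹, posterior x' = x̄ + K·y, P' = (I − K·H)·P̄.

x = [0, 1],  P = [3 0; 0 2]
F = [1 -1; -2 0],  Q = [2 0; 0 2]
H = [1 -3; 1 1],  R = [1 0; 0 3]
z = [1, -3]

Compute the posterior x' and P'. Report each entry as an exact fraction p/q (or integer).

x' = [-2355/1511, -1296/1511]
P' = [1757/1511 478/1511; 478/1511 290/1511]

x̄ = F·x = [-1, 0]
P̄ = F·P·Fᵀ + Q = [7 -6; -6 14]
y = z − H·x̄ = [2, -2]
S = H·P̄·Hᵀ + R = [170 -23; -23 12]
K = P̄·Hᵀ·S⁻¹ = [323/1511 745/1511; -392/1511 256/1511]
x' = x̄ + K·y = [-2355/1511, -1296/1511]
P' = (I − K·H)·P̄ = [1757/1511 478/1511; 478/1511 290/1511]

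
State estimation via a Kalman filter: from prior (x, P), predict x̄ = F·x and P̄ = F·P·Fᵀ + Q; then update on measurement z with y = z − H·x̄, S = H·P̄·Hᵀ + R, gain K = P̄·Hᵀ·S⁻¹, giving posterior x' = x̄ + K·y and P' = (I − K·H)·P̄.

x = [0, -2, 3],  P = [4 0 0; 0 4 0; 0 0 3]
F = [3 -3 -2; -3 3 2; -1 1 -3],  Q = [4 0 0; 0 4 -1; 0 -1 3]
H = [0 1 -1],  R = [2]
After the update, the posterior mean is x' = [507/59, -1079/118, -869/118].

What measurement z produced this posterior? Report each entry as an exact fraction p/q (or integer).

x̄ = F·x = [0, 0, -11]
P̄ = F·P·Fᵀ + Q = [88 -84 -6; -84 88 5; -6 5 38]
S = H·P̄·Hᵀ + R = [118]
K = P̄·Hᵀ·S⁻¹ = [-39/59; 83/118; -33/118]
x' − x̄ = [507/59, -1079/118, 429/118] = K·y
y = (KᵀK)⁻¹·Kᵀ·(x' − x̄) = [-13]
z = y + H·x̄ = [-13] + [11] = [-2]

z = [-2]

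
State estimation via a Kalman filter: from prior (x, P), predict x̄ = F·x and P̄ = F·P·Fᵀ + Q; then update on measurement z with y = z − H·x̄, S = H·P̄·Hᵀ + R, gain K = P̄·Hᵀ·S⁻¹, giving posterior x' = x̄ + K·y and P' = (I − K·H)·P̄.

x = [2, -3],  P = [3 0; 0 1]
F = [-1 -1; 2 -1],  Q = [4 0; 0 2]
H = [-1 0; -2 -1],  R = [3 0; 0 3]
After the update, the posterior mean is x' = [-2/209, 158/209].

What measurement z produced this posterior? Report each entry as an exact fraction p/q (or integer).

z = [-2, 1]

x̄ = F·x = [1, 7]
P̄ = F·P·Fᵀ + Q = [8 -5; -5 15]
S = H·P̄·Hᵀ + R = [11 11; 11 30]
K = P̄·Hᵀ·S⁻¹ = [-119/209 -3/19; 205/209 -10/19]
x' − x̄ = [-211/209, -1305/209] = K·y
y = (KᵀK)⁻¹·Kᵀ·(x' − x̄) = [-1, 10]
z = y + H·x̄ = [-1, 10] + [-1, -9] = [-2, 1]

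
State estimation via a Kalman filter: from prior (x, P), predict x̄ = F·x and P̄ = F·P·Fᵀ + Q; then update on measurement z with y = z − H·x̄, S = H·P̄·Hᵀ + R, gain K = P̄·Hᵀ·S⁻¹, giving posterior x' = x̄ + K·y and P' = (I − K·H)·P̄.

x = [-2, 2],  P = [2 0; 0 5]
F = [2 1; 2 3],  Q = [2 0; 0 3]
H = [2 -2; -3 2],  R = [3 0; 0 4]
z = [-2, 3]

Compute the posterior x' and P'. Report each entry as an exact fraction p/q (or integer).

x' = [-2971/1905, -233/381]
P' = [8888/1905 2170/381; 2170/381 2809/381]

x̄ = F·x = [-2, 2]
P̄ = F·P·Fᵀ + Q = [15 23; 23 56]
y = z − H·x̄ = [6, -7]
S = H·P̄·Hᵀ + R = [103 -84; -84 87]
K = P̄·Hᵀ·S⁻¹ = [-436/635 -1241/1905; -142/127 -223/381]
x' = x̄ + K·y = [-2971/1905, -233/381]
P' = (I − K·H)·P̄ = [8888/1905 2170/381; 2170/381 2809/381]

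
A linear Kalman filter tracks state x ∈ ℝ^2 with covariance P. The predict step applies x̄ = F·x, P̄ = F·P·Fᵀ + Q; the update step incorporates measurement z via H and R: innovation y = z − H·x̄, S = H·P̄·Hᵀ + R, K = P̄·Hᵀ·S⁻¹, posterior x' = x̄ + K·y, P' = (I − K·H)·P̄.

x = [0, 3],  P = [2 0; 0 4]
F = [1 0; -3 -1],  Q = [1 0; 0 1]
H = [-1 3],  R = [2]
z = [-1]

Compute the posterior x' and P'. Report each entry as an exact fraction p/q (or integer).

x' = [-21/31, -18/31]
P' = [303/248 87/248; 87/248 79/248]

x̄ = F·x = [0, -3]
P̄ = F·P·Fᵀ + Q = [3 -6; -6 23]
y = z − H·x̄ = [8]
S = H·P̄·Hᵀ + R = [248]
K = P̄·Hᵀ·S⁻¹ = [-21/248; 75/248]
x' = x̄ + K·y = [-21/31, -18/31]
P' = (I − K·H)·P̄ = [303/248 87/248; 87/248 79/248]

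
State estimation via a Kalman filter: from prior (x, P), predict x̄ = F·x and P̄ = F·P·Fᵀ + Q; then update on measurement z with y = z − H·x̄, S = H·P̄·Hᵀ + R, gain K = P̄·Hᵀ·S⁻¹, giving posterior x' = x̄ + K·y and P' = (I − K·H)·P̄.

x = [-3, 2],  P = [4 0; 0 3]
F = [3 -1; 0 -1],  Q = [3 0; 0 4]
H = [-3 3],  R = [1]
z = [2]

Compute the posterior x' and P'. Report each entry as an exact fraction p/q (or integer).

x' = [-1343/388, -269/97]
P' = [2607/388 642/97; 642/97 643/97]

x̄ = F·x = [-11, -2]
P̄ = F·P·Fᵀ + Q = [42 3; 3 7]
y = z − H·x̄ = [-25]
S = H·P̄·Hᵀ + R = [388]
K = P̄·Hᵀ·S⁻¹ = [-117/388; 3/97]
x' = x̄ + K·y = [-1343/388, -269/97]
P' = (I − K·H)·P̄ = [2607/388 642/97; 642/97 643/97]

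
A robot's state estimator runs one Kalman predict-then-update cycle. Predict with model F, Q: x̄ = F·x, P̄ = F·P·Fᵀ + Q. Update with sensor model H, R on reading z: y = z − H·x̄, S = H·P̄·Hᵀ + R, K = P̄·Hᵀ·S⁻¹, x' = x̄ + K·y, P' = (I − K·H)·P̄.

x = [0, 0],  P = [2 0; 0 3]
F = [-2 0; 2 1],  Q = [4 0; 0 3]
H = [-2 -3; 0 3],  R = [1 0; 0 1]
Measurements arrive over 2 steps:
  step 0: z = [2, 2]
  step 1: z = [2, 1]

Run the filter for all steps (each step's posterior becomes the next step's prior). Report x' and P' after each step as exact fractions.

step 0: x' = [-7536/3949, 2528/3949], P' = [1884/3949 -632/3949; -632/3949 430/3949]
step 1: x' = [-3906376/3651047, 589665/3651047], P' = [1682284/3651047 -559256/3651047; -559256/3651047 385941/3651047]

step 0: x̄ = F·x = [0, 0]
step 0: P̄ = F·P·Fᵀ + Q = [12 -8; -8 14]
step 0: y = z − H·x̄ = [2, 2]
step 0: S = H·P̄·Hᵀ + R = [79 -78; -78 127]
step 0: K = P̄·Hᵀ·S⁻¹ = [-1872/3949 -1896/3949; -26/3949 1290/3949]
step 0: x' = x̄ + K·y = [-7536/3949, 2528/3949]
step 0: P' = (I − K·H)·P̄ = [1884/3949 -632/3949; -632/3949 430/3949]
step 1: x̄ = F·x = [15072/3949, -12544/3949]
step 1: P̄ = F·P·Fᵀ + Q = [23332/3949 -6272/3949; -6272/3949 17285/3949]
step 1: y = z − H·x̄ = [410/3949, 41581/3949]
step 1: S = H·P̄·Hᵀ + R = [177578/3949 -117933/3949; -117933/3949 159514/3949]
step 1: K = P̄·Hᵀ·S⁻¹ = [-1686800/3651047 -1677768/3651047; -39311/3651047 1157823/3651047]
step 1: x' = x̄ + K·y = [-3906376/3651047, 589665/3651047]
step 1: P' = (I − K·H)·P̄ = [1682284/3651047 -559256/3651047; -559256/3651047 385941/3651047]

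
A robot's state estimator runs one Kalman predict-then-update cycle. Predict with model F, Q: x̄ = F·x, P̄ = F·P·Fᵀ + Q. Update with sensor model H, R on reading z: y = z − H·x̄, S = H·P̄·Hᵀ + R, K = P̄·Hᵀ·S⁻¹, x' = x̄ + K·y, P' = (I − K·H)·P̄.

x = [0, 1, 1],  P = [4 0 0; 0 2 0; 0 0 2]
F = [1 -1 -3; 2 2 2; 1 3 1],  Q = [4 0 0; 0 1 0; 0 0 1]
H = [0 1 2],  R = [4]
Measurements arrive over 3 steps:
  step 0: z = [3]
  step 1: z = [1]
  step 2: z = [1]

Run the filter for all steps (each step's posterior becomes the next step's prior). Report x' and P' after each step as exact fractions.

step 0: x' = [-716/233, 203/233, 266/233], P' = [5948/233 80/233 -88/233; 80/233 1128/233 -402/233; -88/233 -402/233 349/233]
step 1: x' = [-359051/50539, -216973/151617, 61159/50539], P' = [1227315/50539 464122/50539 -216821/50539; 464122/50539 2138620/151617 -316756/50539; -216821/50539 -316756/50539 188766/50539]
step 2: x' = [-972036751/213687577, -660812913/213687577, 426326035/213687577], P' = [4534871425/213687577 1189607998/213687577 -538396167/213687577; 1189607998/213687577 2869823644/213687577 -1297794972/213687577; -538396167/213687577 -1297794972/213687577 793420170/213687577]

step 0: x̄ = F·x = [-4, 4, 4]
step 0: P̄ = F·P·Fᵀ + Q = [28 -8 -8; -8 33 24; -8 24 25]
step 0: y = z − H·x̄ = [-9]
step 0: S = H·P̄·Hᵀ + R = [233]
step 0: K = P̄·Hᵀ·S⁻¹ = [-24/233; 81/233; 74/233]
step 0: x' = x̄ + K·y = [-716/233, 203/233, 266/233]
step 0: P' = (I − K·H)·P̄ = [5948/233 80/233 -88/233; 80/233 1128/233 -402/233; -88/233 -402/233 349/233]
step 1: x̄ = F·x = [-1717/233, -494/233, 159/233]
step 1: P̄ = F·P·Fᵀ + Q = [9105/233 11114/233 5873/233; 11114/233 26653/233 16434/233; 5873/233 16434/233 14574/233]
step 1: y = z − H·x̄ = [409/233]
step 1: S = H·P̄·Hᵀ + R = [151617/233]
step 1: K = P̄·Hᵀ·S⁻¹ = [7620/50539; 59521/151617; 15194/50539]
step 1: x' = x̄ + K·y = [-359051/50539, -216973/151617, 61159/50539]
step 1: P' = (I − K·H)·P̄ = [1227315/50539 464122/50539 -216821/50539; 464122/50539 2138620/151617 -316756/50539; -216821/50539 -316756/50539 188766/50539]
step 2: x̄ = F·x = [-1410611/151617, -2221298/151617, -514865/50539]
step 2: P̄ = F·P·Fᵀ + Q = [6940153/151617 9892858/151617 3051843/50539; 9892858/151617 24032149/151617 7421046/50539; 3051843/50539 7421046/50539 8333034/50539]
step 2: y = z − H·x̄ = [5462105/151617]
step 2: S = H·P̄·Hᵀ + R = [213687577/151617]
step 2: K = P̄·Hᵀ·S⁻¹ = [28203916/213687577; 68558425/213687577; 72261342/213687577]
step 2: x' = x̄ + K·y = [-972036751/213687577, -660812913/213687577, 426326035/213687577]
step 2: P' = (I − K·H)·P̄ = [4534871425/213687577 1189607998/213687577 -538396167/213687577; 1189607998/213687577 2869823644/213687577 -1297794972/213687577; -538396167/213687577 -1297794972/213687577 793420170/213687577]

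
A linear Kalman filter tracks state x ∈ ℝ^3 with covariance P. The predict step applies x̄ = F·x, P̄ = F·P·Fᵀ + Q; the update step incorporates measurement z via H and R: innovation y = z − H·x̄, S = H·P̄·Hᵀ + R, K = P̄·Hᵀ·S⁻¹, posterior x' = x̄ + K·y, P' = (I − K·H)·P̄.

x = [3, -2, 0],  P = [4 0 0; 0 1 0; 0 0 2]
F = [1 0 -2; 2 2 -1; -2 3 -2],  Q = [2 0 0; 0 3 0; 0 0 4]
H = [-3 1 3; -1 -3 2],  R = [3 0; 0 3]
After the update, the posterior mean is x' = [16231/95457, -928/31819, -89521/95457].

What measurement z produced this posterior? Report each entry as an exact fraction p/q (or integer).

x̄ = F·x = [3, 2, -12]
P̄ = F·P·Fᵀ + Q = [14 12 0; 12 25 -6; 0 -6 37]
S = H·P̄·Hᵀ + R = [379 327; 327 534]
K = P̄·Hᵀ·S⁻¹ = [110/31819 -9140/95457; 5629/31819 -9346/31819; 8662/31819 533/95457]
x' − x̄ = [-270140/95457, -64566/31819, 1055963/95457] = K·y
y = (KᵀK)⁻¹·Kᵀ·(x' − x̄) = [40, 31]
z = y + H·x̄ = [40, 31] + [-43, -33] = [-3, -2]

z = [-3, -2]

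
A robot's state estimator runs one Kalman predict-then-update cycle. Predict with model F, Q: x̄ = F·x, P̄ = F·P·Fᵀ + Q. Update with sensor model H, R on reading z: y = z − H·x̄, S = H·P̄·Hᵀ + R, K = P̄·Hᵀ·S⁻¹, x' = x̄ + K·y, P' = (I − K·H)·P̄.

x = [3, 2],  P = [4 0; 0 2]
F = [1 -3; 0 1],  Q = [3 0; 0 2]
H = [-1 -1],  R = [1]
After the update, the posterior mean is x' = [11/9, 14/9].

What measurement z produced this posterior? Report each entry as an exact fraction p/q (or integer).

z = [-3]

x̄ = F·x = [-3, 2]
P̄ = F·P·Fᵀ + Q = [25 -6; -6 4]
S = H·P̄·Hᵀ + R = [18]
K = P̄·Hᵀ·S⁻¹ = [-19/18; 1/9]
x' − x̄ = [38/9, -4/9] = K·y
y = (KᵀK)⁻¹·Kᵀ·(x' − x̄) = [-4]
z = y + H·x̄ = [-4] + [1] = [-3]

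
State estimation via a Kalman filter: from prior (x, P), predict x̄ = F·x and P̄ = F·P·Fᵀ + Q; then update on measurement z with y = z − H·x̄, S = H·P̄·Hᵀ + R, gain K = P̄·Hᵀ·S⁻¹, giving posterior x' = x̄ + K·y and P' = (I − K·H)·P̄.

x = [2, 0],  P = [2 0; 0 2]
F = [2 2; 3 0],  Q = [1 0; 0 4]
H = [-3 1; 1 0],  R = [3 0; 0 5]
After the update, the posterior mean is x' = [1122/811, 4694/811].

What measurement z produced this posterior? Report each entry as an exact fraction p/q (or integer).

z = [2, 2]

x̄ = F·x = [4, 6]
P̄ = F·P·Fᵀ + Q = [17 12; 12 22]
S = H·P̄·Hᵀ + R = [106 -39; -39 22]
K = P̄·Hᵀ·S⁻¹ = [-195/811 281/811; 160/811 726/811]
x' − x̄ = [-2122/811, -172/811] = K·y
y = (KᵀK)⁻¹·Kᵀ·(x' − x̄) = [8, -2]
z = y + H·x̄ = [8, -2] + [-6, 4] = [2, 2]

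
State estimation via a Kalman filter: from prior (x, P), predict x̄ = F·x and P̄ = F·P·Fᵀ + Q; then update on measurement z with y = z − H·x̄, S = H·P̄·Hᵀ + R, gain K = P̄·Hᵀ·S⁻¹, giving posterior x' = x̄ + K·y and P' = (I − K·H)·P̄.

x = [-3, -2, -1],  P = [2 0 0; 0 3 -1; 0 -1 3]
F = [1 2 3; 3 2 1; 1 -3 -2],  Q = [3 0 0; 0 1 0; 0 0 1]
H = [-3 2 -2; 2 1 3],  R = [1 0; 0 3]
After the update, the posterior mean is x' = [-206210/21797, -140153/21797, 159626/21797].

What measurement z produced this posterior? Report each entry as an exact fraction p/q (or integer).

x̄ = F·x = [-10, -14, 5]
P̄ = F·P·Fᵀ + Q = [32 19 -21; 19 30 -11; -21 -11 30]
S = H·P̄·Hᵀ + R = [137 -64; -64 189]
K = P̄·Hᵀ·S⁻¹ = [-1744/21797 1716/21797; 6965/21797 6395/21797; -1223/21797 3853/21797]
x' − x̄ = [11760/21797, 165005/21797, 50641/21797] = K·y
y = (KᵀK)⁻¹·Kᵀ·(x' − x̄) = [9, 16]
z = y + H·x̄ = [9, 16] + [-8, -19] = [1, -3]

z = [1, -3]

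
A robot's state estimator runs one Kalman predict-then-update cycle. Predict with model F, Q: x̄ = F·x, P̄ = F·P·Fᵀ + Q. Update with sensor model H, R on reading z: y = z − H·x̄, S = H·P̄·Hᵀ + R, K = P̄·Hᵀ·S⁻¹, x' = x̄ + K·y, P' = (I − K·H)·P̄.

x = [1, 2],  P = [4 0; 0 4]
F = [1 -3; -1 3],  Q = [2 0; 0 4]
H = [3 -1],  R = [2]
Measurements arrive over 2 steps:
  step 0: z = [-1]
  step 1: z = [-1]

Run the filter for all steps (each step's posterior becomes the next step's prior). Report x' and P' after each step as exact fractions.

step 0: x' = [-1/4, 51/166], P' = [1/2 1; 1 290/83]
step 1: x' = [-1/4, 143/536], P' = [1/2 1; 1 31809/9112]

step 0: x̄ = F·x = [-5, 5]
step 0: P̄ = F·P·Fᵀ + Q = [42 -40; -40 44]
step 0: y = z − H·x̄ = [19]
step 0: S = H·P̄·Hᵀ + R = [664]
step 0: K = P̄·Hᵀ·S⁻¹ = [1/4; -41/166]
step 0: x' = x̄ + K·y = [-1/4, 51/166]
step 0: P' = (I − K·H)·P̄ = [1/2 1; 1 290/83]
step 1: x̄ = F·x = [-389/332, 389/332]
step 1: P̄ = F·P·Fᵀ + Q = [4639/166 -4307/166; -4307/166 4971/166]
step 1: y = z − H·x̄ = [306/83]
step 1: S = H·P̄·Hᵀ + R = [36448/83]
step 1: K = P̄·Hᵀ·S⁻¹ = [1/4; -4473/18224]
step 1: x' = x̄ + K·y = [-1/4, 143/536]
step 1: P' = (I − K·H)·P̄ = [1/2 1; 1 31809/9112]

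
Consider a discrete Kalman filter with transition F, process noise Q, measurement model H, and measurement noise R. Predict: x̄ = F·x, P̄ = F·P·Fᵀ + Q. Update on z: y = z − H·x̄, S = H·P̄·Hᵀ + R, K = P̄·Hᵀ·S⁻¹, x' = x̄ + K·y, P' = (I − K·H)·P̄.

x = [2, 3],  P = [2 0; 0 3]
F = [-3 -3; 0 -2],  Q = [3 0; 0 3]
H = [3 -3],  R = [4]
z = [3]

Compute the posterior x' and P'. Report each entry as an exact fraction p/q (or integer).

x' = [-1005/247, -1212/247]
P' = [3756/247 3636/247; 3636/247 3624/247]

x̄ = F·x = [-15, -6]
P̄ = F·P·Fᵀ + Q = [48 18; 18 15]
y = z − H·x̄ = [30]
S = H·P̄·Hᵀ + R = [247]
K = P̄·Hᵀ·S⁻¹ = [90/247; 9/247]
x' = x̄ + K·y = [-1005/247, -1212/247]
P' = (I − K·H)·P̄ = [3756/247 3636/247; 3636/247 3624/247]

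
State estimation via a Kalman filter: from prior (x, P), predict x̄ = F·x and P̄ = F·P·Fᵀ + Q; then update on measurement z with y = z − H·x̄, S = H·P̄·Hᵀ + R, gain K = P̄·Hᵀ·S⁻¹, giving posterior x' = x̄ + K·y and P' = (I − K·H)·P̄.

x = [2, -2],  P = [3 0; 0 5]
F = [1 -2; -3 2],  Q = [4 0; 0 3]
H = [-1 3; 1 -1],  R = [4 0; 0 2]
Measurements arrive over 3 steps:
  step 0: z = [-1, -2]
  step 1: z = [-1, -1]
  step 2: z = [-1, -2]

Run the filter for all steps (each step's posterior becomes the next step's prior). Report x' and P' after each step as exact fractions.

step 0: x̄ = F·x = [6, -10]
step 0: P̄ = F·P·Fᵀ + Q = [27 -29; -29 50]
step 0: y = z − H·x̄ = [35, -18]
step 0: S = H·P̄·Hᵀ + R = [655 -293; -293 137]
step 0: K = P̄·Hᵀ·S⁻¹ = [395/1943 1639/1943; 688/1943 351/1943]
step 0: x' = x̄ + K·y = [-4019/1943, -1668/1943]
step 0: P' = (I − K·H)·P̄ = [5707/1943 2429/1943; 2429/1943 1727/1943]
step 1: x̄ = F·x = [-683/1943, 8721/1943]
step 1: P̄ = F·P·Fᵀ + Q = [10671/1943 -4597/1943; -4597/1943 34952/1943]
step 1: y = z − H·x̄ = [-28789/1943, 7461/1943]
step 1: S = H·P̄·Hᵀ + R = [360593/1943 -133915/1943; -133915/1943 58703/1943]
step 1: K = P̄·Hᵀ·S⁻¹ = [156619/832389 573779/832389; 290534/832389 101983/832389]
step 1: x' = x̄ + K·y = [-409913/832389, -177058/832389]
step 1: P' = (I − K·H)·P̄ = [2034575/832389 887017/832389; 887017/832389 683051/832389]
step 2: x̄ = F·x = [-18599/277463, 875623/832389]
step 2: P̄ = F·P·Fᵀ + Q = [1516089/277463 -579931/277463; -579931/277463 12896342/832389]
step 2: y = z − H·x̄ = [-1171685/277463, -733358/832389]
step 2: S = H·P̄·Hᵀ + R = [44794553/277463 -16732155/277463; -16732155/277463 22588973/832389]
step 2: K = P̄·Hᵀ·S⁻¹ = [5187549/28172129 213068175/309893419; 9750864/28172129 37558415/309893419]
step 2: x' = x̄ + K·y = [-449460642/309893419, -160041777/309893419]
step 2: P' = (I − K·H)·P̄ = [753330603/309893419 327194253/309893419; 327194253/309893419 252077423/309893419]

step 0: x' = [-4019/1943, -1668/1943], P' = [5707/1943 2429/1943; 2429/1943 1727/1943]
step 1: x' = [-409913/832389, -177058/832389], P' = [2034575/832389 887017/832389; 887017/832389 683051/832389]
step 2: x' = [-449460642/309893419, -160041777/309893419], P' = [753330603/309893419 327194253/309893419; 327194253/309893419 252077423/309893419]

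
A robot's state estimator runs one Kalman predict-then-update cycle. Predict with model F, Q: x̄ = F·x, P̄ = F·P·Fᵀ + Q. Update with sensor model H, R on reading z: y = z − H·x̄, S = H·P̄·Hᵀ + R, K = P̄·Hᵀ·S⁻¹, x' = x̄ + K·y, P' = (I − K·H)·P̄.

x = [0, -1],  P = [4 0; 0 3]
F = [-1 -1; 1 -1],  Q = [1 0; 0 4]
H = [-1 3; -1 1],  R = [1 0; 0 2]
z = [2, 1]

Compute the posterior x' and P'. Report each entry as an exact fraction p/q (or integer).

x̄ = F·x = [1, 1]
P̄ = F·P·Fᵀ + Q = [8 -1; -1 11]
y = z − H·x̄ = [0, 1]
S = H·P̄·Hᵀ + R = [114 45; 45 23]
K = P̄·Hᵀ·S⁻¹ = [152/597 -177/199; 242/597 -54/199]
x' = x̄ + K·y = [22/199, 145/199]
P' = (I − K·H)·P̄ = [1669/597 607/597; 607/597 283/597]

x' = [22/199, 145/199]
P' = [1669/597 607/597; 607/597 283/597]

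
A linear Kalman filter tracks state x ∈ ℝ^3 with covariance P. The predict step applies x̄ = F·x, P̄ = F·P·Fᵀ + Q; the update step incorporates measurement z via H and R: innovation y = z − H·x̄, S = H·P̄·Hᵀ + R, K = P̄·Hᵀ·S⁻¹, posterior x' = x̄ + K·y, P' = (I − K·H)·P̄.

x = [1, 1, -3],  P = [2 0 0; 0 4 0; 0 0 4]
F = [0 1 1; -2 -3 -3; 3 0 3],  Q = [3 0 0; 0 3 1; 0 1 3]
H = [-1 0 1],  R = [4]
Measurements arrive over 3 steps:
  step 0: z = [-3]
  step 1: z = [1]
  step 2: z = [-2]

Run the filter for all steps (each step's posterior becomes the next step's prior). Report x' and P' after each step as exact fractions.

step 0: x' = [-95/48, 169/48, -81/16], P' = [527/48 -1129/48 177/16; -1129/48 3455/48 -407/16; 177/16 -407/16 237/16]
step 1: x' = [-38107/7388, 102769/7388, -31707/7388], P' = [36779/1847 -202579/3694 35481/1847; -202579/3694 331410/1847 -198755/3694; 35481/1847 -198755/3694 41523/1847]
step 2: x' = [701175/759334, -611727/379667, -906069/759334], P' = [28727921/1139001 -81228089/1139001 9208835/379667; -81228089/1139001 525316759/2278002 -26361249/379667; 9208835/379667 -26361249/379667 10355439/379667]

step 0: x̄ = F·x = [-2, 4, -6]
step 0: P̄ = F·P·Fᵀ + Q = [11 -24 12; -24 83 -47; 12 -47 57]
step 0: y = z − H·x̄ = [1]
step 0: S = H·P̄·Hᵀ + R = [48]
step 0: K = P̄·Hᵀ·S⁻¹ = [1/48; -23/48; 15/16]
step 0: x' = x̄ + K·y = [-95/48, 169/48, -81/16]
step 0: P' = (I − K·H)·P̄ = [527/48 -1129/48 177/16; -1129/48 3455/48 -407/16; 177/16 -407/16 237/16]
step 1: x̄ = F·x = [-37/24, 103/12, -169/8]
step 1: P̄ = F·P·Fᵀ + Q = [467/12 -497/6 -277/4; -497/6 662/3 153/2; -277/4 153/2 1737/4]
step 1: y = z − H·x̄ = [247/12]
step 1: S = H·P̄·Hᵀ + R = [1847/3]
step 1: K = P̄·Hᵀ·S⁻¹ = [-649/3694; 478/1847; 3021/3694]
step 1: x' = x̄ + K·y = [-38107/7388, 102769/7388, -31707/7388]
step 1: P' = (I − K·H)·P̄ = [36779/1847 -202579/3694 35481/1847; -202579/3694 331410/1847 -198755/3694; 35481/1847 -198755/3694 41523/1847]
step 2: x̄ = F·x = [35531/3694, -34243/1847, -104721/3694]
step 2: P̄ = F·P·Fᵀ + Q = [179719/1847 -390917/1847 -370989/1847; -390917/1847 930557/1847 681254/1847; -370989/1847 681254/1847 1348917/1847]
step 2: y = z − H·x̄ = [66432/1847]
step 2: S = H·P̄·Hᵀ + R = [2278002/1847]
step 2: K = P̄·Hᵀ·S⁻¹ = [-275354/1139001; 1072171/2278002; 286651/379667]
step 2: x' = x̄ + K·y = [701175/759334, -611727/379667, -906069/759334]
step 2: P' = (I − K·H)·P̄ = [28727921/1139001 -81228089/1139001 9208835/379667; -81228089/1139001 525316759/2278002 -26361249/379667; 9208835/379667 -26361249/379667 10355439/379667]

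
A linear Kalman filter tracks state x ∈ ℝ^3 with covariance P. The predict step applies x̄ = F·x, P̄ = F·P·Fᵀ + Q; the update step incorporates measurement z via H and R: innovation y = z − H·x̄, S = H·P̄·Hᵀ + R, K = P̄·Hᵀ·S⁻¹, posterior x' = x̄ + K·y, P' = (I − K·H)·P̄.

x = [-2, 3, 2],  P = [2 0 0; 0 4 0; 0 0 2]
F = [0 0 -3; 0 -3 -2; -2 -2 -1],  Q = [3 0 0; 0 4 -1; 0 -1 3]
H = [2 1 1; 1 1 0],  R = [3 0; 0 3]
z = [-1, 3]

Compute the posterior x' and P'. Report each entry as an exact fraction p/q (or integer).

x̄ = F·x = [-6, -13, -4]
P̄ = F·P·Fᵀ + Q = [21 12 6; 12 48 27; 6 27 29]
y = z − H·x̄ = [28, 22]
S = H·P̄·Hᵀ + R = [290 159; 159 96]
K = P̄·Hᵀ·S⁻¹ = [171/853 10/853; -12/853 553/853; 427/853 -414/853]
x' = x̄ + K·y = [-110/853, 741/853, -564/853]
P' = (I − K·H)·P̄ = [7323/853 -7293/853 -6840/853; -7293/853 8952/853 5598/853; -6840/853 5598/853 9363/853]

x' = [-110/853, 741/853, -564/853]
P' = [7323/853 -7293/853 -6840/853; -7293/853 8952/853 5598/853; -6840/853 5598/853 9363/853]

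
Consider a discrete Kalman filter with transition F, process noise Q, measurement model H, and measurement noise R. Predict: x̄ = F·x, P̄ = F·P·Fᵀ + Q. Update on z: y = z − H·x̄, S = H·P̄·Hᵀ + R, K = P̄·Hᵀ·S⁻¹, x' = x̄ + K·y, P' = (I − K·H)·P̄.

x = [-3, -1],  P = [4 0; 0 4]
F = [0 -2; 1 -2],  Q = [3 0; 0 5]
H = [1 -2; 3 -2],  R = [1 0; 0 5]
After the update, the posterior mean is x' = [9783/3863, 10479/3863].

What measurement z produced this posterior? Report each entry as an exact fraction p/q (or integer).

z = [-3, 2]

x̄ = F·x = [2, -1]
P̄ = F·P·Fᵀ + Q = [19 16; 16 25]
S = H·P̄·Hᵀ + R = [56 29; 29 84]
K = P̄·Hᵀ·S⁻¹ = [-1817/3863 1777/3863; -2798/3863 874/3863]
x' − x̄ = [2057/3863, 14342/3863] = K·y
y = (KᵀK)⁻¹·Kᵀ·(x' − x̄) = [-7, -6]
z = y + H·x̄ = [-7, -6] + [4, 8] = [-3, 2]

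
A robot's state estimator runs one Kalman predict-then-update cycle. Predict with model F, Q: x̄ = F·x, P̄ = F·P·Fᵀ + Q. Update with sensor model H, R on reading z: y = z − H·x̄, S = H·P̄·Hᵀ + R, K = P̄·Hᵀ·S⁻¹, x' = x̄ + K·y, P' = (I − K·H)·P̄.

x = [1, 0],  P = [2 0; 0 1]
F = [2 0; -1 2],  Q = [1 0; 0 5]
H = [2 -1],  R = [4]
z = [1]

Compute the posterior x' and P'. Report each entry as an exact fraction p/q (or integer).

x' = [46/67, 9/67]
P' = [119/67 150/67; 150/67 376/67]

x̄ = F·x = [2, -1]
P̄ = F·P·Fᵀ + Q = [9 -4; -4 11]
y = z − H·x̄ = [-4]
S = H·P̄·Hᵀ + R = [67]
K = P̄·Hᵀ·S⁻¹ = [22/67; -19/67]
x' = x̄ + K·y = [46/67, 9/67]
P' = (I − K·H)·P̄ = [119/67 150/67; 150/67 376/67]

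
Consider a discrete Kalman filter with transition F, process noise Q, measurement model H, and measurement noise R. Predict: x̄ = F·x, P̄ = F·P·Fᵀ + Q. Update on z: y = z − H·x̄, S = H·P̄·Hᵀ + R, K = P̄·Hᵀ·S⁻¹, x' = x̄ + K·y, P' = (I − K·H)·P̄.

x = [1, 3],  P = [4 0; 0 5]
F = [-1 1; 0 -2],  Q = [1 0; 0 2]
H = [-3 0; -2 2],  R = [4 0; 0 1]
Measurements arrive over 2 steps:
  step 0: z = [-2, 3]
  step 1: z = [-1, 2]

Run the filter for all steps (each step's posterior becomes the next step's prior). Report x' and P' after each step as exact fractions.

step 0: x̄ = F·x = [2, -6]
step 0: P̄ = F·P·Fᵀ + Q = [10 -10; -10 22]
step 0: y = z − H·x̄ = [4, 19]
step 0: S = H·P̄·Hᵀ + R = [94 120; 120 209]
step 0: K = P̄·Hᵀ·S⁻¹ = [-735/2623 -80/2623; -705/2623 1208/2623]
step 0: x' = x̄ + K·y = [786/2623, 4394/2623]
step 0: P' = (I − K·H)·P̄ = [980/2623 940/2623; 940/2623 1544/2623]
step 1: x̄ = F·x = [3608/2623, -8788/2623]
step 1: P̄ = F·P·Fᵀ + Q = [3267/2623 -1208/2623; -1208/2623 11422/2623]
step 1: y = z − H·x̄ = [8201/2623, 30038/2623]
step 1: S = H·P̄·Hᵀ + R = [39895/2623 26850/2623; 26850/2623 71043/2623]
step 1: K = P̄·Hᵀ·S⁻¹ = [-57947/268565 -7160/161139; -53472/268565 23140/53713]
step 1: x' = x̄ + K·y = [154753/805695, 257996/268565]
step 1: P' = (I − K·H)·P̄ = [231788/805695 71296/268565; 71296/268565 129146/268565]

step 0: x' = [786/2623, 4394/2623], P' = [980/2623 940/2623; 940/2623 1544/2623]
step 1: x' = [154753/805695, 257996/268565], P' = [231788/805695 71296/268565; 71296/268565 129146/268565]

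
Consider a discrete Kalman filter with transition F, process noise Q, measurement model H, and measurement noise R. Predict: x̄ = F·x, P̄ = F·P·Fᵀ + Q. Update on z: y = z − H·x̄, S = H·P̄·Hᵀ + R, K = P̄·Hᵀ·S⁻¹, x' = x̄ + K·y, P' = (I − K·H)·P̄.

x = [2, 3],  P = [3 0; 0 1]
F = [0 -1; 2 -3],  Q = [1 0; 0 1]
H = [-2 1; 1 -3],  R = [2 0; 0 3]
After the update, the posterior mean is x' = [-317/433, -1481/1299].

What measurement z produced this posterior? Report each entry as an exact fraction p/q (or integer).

x̄ = F·x = [-3, -5]
P̄ = F·P·Fᵀ + Q = [2 3; 3 22]
S = H·P̄·Hᵀ + R = [20 -49; -49 185]
K = P̄·Hᵀ·S⁻¹ = [-176/433 -63/433; -127/1299 -476/1299]
x' − x̄ = [982/433, 5014/1299] = K·y
y = (KᵀK)⁻¹·Kᵀ·(x' − x̄) = [-2, -10]
z = y + H·x̄ = [-2, -10] + [1, 12] = [-1, 2]

z = [-1, 2]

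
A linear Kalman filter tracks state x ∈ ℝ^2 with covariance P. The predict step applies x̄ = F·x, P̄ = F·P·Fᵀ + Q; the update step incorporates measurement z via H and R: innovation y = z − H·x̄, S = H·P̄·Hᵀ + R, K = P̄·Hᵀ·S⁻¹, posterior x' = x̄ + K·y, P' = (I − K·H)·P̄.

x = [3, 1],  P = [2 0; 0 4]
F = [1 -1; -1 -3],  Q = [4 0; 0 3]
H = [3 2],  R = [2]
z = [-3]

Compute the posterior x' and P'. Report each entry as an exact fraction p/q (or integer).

x̄ = F·x = [2, -6]
P̄ = F·P·Fᵀ + Q = [10 10; 10 41]
y = z − H·x̄ = [3]
S = H·P̄·Hᵀ + R = [376]
K = P̄·Hᵀ·S⁻¹ = [25/188; 14/47]
x' = x̄ + K·y = [451/188, -240/47]
P' = (I − K·H)·P̄ = [315/94 -230/47; -230/47 359/47]

x' = [451/188, -240/47]
P' = [315/94 -230/47; -230/47 359/47]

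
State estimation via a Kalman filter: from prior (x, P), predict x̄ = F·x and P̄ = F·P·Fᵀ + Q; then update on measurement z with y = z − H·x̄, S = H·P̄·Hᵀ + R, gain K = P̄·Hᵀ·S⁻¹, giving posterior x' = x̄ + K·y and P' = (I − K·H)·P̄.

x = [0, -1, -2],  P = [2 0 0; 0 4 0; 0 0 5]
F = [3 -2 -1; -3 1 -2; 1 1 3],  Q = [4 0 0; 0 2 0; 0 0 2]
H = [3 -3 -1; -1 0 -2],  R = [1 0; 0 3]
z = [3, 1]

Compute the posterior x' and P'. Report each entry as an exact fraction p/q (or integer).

x̄ = F·x = [4, 3, -7]
P̄ = F·P·Fᵀ + Q = [43 -16 -17; -16 44 -32; -17 -32 53]
y = z − H·x̄ = [-7, -9]
S = H·P̄·Hᵀ + R = [1035 -178; -178 190]
K = P̄·Hᵀ·S⁻¹ = [17629/82483 25217/164966; -6940/82483 28228/82483; -8681/82483 -93539/164966]
x' = x̄ + K·y = [186105/164966, 41977/82483, -191377/164966]
P' = (I − K·H)·P̄ = [480439/164966 280684/82483 -278045/164966; 280684/82483 343892/82483 -182684/82483; -278045/164966 -182684/82483 279331/164966]

x' = [186105/164966, 41977/82483, -191377/164966]
P' = [480439/164966 280684/82483 -278045/164966; 280684/82483 343892/82483 -182684/82483; -278045/164966 -182684/82483 279331/164966]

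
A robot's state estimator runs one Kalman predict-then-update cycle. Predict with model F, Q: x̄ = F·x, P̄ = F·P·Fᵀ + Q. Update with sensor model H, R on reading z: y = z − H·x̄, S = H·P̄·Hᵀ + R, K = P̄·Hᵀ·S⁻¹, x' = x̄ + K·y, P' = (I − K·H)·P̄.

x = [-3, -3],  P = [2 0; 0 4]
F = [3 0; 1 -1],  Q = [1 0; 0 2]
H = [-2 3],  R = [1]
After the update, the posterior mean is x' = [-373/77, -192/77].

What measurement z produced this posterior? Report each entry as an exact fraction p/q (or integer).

x̄ = F·x = [-9, 0]
P̄ = F·P·Fᵀ + Q = [19 6; 6 8]
S = H·P̄·Hᵀ + R = [77]
K = P̄·Hᵀ·S⁻¹ = [-20/77; 12/77]
x' − x̄ = [320/77, -192/77] = K·y
y = (KᵀK)⁻¹·Kᵀ·(x' − x̄) = [-16]
z = y + H·x̄ = [-16] + [18] = [2]

z = [2]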